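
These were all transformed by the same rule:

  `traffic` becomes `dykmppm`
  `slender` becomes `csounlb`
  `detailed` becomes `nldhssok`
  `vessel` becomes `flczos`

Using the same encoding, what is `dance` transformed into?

nhxjo

Shifts by position in traffic: pos 0: t→d (+10), pos 1: r→y (+7), pos 2: a→k (+10), pos 3: f→m (+7) — repeating every 2. A repeating key of period 2 is used — shifts +10, +7 over and over.
For dance: d+10=n, a+7=h, n+10=x, c+7=j, e+10=o.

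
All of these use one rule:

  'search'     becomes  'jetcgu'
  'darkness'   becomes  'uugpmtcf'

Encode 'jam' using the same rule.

The output letters match the input read backwards, each shifted +2: search reversed is hcraes. Read the word backwards and shift each letter +2.
On jam: reverse → maj; then shift: m+2=o, a+2=c, j+2=l.

ocl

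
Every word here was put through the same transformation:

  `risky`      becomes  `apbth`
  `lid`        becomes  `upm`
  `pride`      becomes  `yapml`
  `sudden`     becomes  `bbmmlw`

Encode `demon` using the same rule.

mlvvw

The shift depends on letter class: consonant r→a is +9, but vowel i→p is +7. Two shifts are in play — +7 for a/e/i/o/u, +9 for every other letter.
For demon: d(cons)+9=m, e(vowel)+7=l, m(cons)+9=v, o(vowel)+7=v, n(cons)+9=w.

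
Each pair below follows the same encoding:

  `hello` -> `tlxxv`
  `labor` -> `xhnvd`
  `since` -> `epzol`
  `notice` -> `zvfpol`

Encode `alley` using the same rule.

The shift depends on letter class: consonant h→t is +12, but vowel e→l is +7. The rule splits by letter class: vowels +7, consonants +12.
On alley: a(vowel)+7=h, l(cons)+12=x, l(cons)+12=x, e(vowel)+7=l, y(cons)+12=k.

hxxlk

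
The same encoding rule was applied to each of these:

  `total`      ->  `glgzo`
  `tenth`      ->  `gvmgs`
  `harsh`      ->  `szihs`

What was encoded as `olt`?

Each pair mirrors across the alphabet (t↔g, o↔l, t↔g): positions sum to 25. Letters are reflected about the middle of the alphabet (position → 25−position): Atbash.
Undoing it on olt: o↔l, l↔o, t↔g.

log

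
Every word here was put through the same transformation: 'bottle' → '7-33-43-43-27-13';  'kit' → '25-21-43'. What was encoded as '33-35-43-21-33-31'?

b(#2)→7 and o(#15)→33: differences scale by 2, so n = 2·pos + 3. The formula is n = 2×(alphabet index, a=1) + 3.
Undoing it on 33-35-43-21-33-31: 33→(33−3)÷2=15=o, 35→(35−3)÷2=16=p, 43→(43−3)÷2=20=t, 21→(21−3)÷2=9=i, 33→(33−3)÷2=15=o, 31→(31−3)÷2=14=n.

option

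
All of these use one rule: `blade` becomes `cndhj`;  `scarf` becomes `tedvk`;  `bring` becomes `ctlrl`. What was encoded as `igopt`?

hello

In blade: b→c is +1, l→n is +2, a→d is +3, d→h is +4 — the shift increases by 1 each position. Each letter shifts forward by (position + 1), i.e. 1, 2, 3, … — the shift grows by one for each successive letter.
Decoding igopt: i−1=h, g−2=e, o−3=l, p−4=l, t−5=o.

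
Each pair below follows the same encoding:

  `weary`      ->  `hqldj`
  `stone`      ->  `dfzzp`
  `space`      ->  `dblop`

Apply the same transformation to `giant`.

rulze

Shifts by position in weary: pos 0: w→h (+11), pos 1: e→q (+12), pos 2: a→l (+11), pos 3: r→d (+12) — repeating every 2. The shifts repeat in a cycle of length 2: positions 0,1,… shift by +11, +12, then the pattern repeats.
Applying it to giant: g+11=r, i+12=u, a+11=l, n+12=z, t+11=e.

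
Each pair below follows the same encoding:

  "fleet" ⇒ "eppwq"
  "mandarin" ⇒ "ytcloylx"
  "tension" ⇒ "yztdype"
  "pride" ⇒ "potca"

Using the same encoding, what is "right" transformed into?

esrtc

Two steps: reverse the string, then apply a Caesar shift of +11.
On right: reverse → thgir; then shift: t+11=e, h+11=s, g+11=r, i+11=t, r+11=c.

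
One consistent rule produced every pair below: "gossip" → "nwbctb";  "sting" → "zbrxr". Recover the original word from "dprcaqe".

In gossip: g→n is +7, o→w is +8, s→b is +9, s→c is +10 — the shift increases by 1 each position. Each letter shifts forward by (position + 7), i.e. 7, 8, 9, … — the shift grows by one for each successive letter.
Reversing it on dprcaqe: d−7=w, p−8=h, r−9=i, c−10=s, a−11=p, q−12=e, e−13=r.

whisper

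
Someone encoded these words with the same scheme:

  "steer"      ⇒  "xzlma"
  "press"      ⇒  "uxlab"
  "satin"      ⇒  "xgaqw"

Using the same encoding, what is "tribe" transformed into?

In steer: s→x is +5, t→z is +6, e→l is +7, e→m is +8 — the shift increases by 1 each position. Each letter shifts forward by (position + 5), i.e. 5, 6, 7, … — the shift grows by one for each successive letter.
Applying it to tribe: t+5=y, r+6=x, i+7=p, b+8=j, e+9=n.

yxpjn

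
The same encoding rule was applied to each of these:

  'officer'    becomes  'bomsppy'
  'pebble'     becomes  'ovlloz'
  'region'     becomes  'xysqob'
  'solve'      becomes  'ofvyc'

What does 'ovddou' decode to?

kettle

The output letters match the input read backwards, each shifted +10: officer reversed is reciffo. Two steps: reverse the string, then apply a Caesar shift of +10.
Undoing it on ovddou: shift back: o−10=e, v−10=l, d−10=t, d−10=t, o−10=e, u−10=k → elttek; then reverse → kettle.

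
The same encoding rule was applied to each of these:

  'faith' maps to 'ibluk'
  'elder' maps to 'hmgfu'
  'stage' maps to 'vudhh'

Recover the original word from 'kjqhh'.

Shifts by position in faith: pos 0: f→i (+3), pos 1: a→b (+1), pos 2: i→l (+3), pos 3: t→u (+1) — repeating every 2. The shifts repeat in a cycle of length 2: positions 0,1,… shift by +3, +1, then the pattern repeats.
Reversing it on kjqhh: k−3=h, j−1=i, q−3=n, h−1=g, h−3=e.

hinge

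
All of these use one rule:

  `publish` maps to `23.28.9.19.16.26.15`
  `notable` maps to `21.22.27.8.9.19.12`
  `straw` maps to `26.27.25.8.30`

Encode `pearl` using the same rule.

23.12.8.25.19

Letters become their 1-based position plus 7 (so a→8, b→9, …).
Applying it to pearl: p=16→23, e=5→12, a=1→8, r=18→25, l=12→19.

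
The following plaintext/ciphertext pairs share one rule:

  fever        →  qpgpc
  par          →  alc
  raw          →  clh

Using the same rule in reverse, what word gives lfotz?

Compare letters: f→q is +11, e→p is +11, v→g is +11 — a constant shift. Every letter moves 11 places later in the alphabet, wrapping around z→a.
Decoding lfotz: l−11=a, f−11=u, o−11=d, t−11=i, z−11=o.

audio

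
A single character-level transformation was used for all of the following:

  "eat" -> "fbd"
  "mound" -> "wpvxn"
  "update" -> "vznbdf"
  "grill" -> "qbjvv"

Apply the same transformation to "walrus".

The shift depends on letter class: consonant t→d is +10, but vowel e→f is +1. The rule splits by letter class: vowels +1, consonants +10.
Applying it to walrus: w(cons)+10=g, a(vowel)+1=b, l(cons)+10=v, r(cons)+10=b, u(vowel)+1=v, s(cons)+10=c.

gbvbvc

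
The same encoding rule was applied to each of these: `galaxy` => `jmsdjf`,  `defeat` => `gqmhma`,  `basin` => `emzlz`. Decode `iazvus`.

fossil

Shifts by position in galaxy: pos 0: g→j (+3), pos 1: a→m (+12), pos 2: l→s (+7), pos 3: a→d (+3), pos 4: x→j (+12), pos 5: y→f (+7) — repeating every 3. The shifts repeat in a cycle of length 3: positions 0,1,… shift by +3, +12, +7, then the pattern repeats.
Decoding iazvus: i−3=f, a−12=o, z−7=s, v−3=s, u−12=i, s−7=l.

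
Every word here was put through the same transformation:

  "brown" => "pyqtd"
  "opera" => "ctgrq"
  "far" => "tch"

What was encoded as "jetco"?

The output letters match the input read backwards, each shifted +2: brown reversed is nworb. Two steps: reverse the string, then apply a Caesar shift of +2.
Reversing it on jetco: shift back: j−2=h, e−2=c, t−2=r, c−2=a, o−2=m → hcram; then reverse → march.

march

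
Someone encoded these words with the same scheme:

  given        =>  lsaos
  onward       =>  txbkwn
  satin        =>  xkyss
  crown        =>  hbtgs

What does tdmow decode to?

Shifts by position in given: pos 0: g→l (+5), pos 1: i→s (+10), pos 2: v→a (+5), pos 3: e→o (+10) — repeating every 2. The shifts repeat in a cycle of length 2: positions 0,1,… shift by +5, +10, then the pattern repeats.
Decoding tdmow: t−5=o, d−10=t, m−5=h, o−10=e, w−5=r.

other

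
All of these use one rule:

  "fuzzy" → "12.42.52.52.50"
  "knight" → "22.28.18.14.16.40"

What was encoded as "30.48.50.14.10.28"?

f(#6)→12 and u(#21)→42: differences scale by 2, so n = 2·pos + 0. With a=1..z=26, the number is 2·pos.
Undoing it on 30.48.50.14.10.28: 30→(30−0)÷2=15=o, 48→(48−0)÷2=24=x, 50→(50−0)÷2=25=y, 14→(14−0)÷2=7=g, 10→(10−0)÷2=5=e, 28→(28−0)÷2=14=n.

oxygen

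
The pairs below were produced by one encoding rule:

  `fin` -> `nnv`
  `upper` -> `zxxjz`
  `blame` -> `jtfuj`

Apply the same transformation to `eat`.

jfb

The shift depends on letter class: consonant f→n is +8, but vowel i→n is +5. Vowels shift forward by 5 and consonants shift forward by 8.
On eat: e(vowel)+5=j, a(vowel)+5=f, t(cons)+8=b.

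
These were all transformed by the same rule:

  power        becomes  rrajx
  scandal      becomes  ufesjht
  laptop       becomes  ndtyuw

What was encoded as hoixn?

flesh

Each letter shifts forward by (position + 2), i.e. 2, 3, 4, … — the shift grows by one for each successive letter.
Undoing it on hoixn: h−2=f, o−3=l, i−4=e, x−5=s, n−6=h.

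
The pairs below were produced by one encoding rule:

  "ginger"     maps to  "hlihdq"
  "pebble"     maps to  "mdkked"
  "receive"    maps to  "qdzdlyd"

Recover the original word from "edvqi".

learn

g(6)→h(7) and i(8)→l(11) fit y≡15x+21 (mod 26); the inverse of 15 mod 26 is 7. Each letter's alphabet position (a=0..z=25) is mapped through 15·x+21 mod 26 — an affine cipher.
Reversing it on edvqi: e(4)→7·(4−21)≡11=l; d(3)→7·(3−21)≡4=e; v(21)→7·(21−21)≡0=a; q(16)→7·(16−21)≡17=r; i(8)→7·(8−21)≡13=n (all mod 26).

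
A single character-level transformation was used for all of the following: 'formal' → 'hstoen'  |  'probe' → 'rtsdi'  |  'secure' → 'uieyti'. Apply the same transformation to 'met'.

oiv

Two shifts are in play — +4 for a/e/i/o/u, +2 for every other letter.
Applying it to met: m(cons)+2=o, e(vowel)+4=i, t(cons)+2=v.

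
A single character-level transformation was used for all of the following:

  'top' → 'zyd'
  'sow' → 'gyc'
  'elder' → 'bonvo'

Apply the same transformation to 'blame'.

owkvl

The output letters match the input read backwards, each shifted +10: top reversed is pot. The word is reversed, then every letter is shifted forward by 10.
Applying it to blame: reverse → emalb; then shift: e+10=o, m+10=w, a+10=k, l+10=v, b+10=l.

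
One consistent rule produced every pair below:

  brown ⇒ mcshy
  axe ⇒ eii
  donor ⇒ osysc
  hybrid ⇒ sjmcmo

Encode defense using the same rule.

Two shifts are in play — +4 for a/e/i/o/u, +11 for every other letter.
On defense: d(cons)+11=o, e(vowel)+4=i, f(cons)+11=q, e(vowel)+4=i, n(cons)+11=y, s(cons)+11=d, e(vowel)+4=i.

oiqiydi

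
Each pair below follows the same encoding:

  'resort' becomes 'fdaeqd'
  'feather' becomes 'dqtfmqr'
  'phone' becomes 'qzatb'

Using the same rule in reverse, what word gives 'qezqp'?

dense

The output letters match the input read backwards, each shifted +12: resort reversed is troser. The word is reversed, then every letter is shifted forward by 12.
Reversing it on qezqp: shift back: q−12=e, e−12=s, z−12=n, q−12=e, p−12=d → esned; then reverse → dense.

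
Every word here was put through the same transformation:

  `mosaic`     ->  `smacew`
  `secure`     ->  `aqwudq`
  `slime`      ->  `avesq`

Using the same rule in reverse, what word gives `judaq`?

m(12)→s(18) and o(14)→m(12) fit y≡23x+2 (mod 26); the inverse of 23 mod 26 is 17. Treating letters as 0–25, the rule is x ↦ 23x + 2 (mod 26).
Undoing it on judaq: j(9)→17·(9−2)≡15=p; u(20)→17·(20−2)≡20=u; d(3)→17·(3−2)≡17=r; a(0)→17·(0−2)≡18=s; q(16)→17·(16−2)≡4=e (all mod 26).

purse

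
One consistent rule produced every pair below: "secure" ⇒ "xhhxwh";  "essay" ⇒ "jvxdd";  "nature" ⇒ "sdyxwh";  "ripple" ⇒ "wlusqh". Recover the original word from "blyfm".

witch

The shifts repeat in a cycle of length 2: positions 0,1,… shift by +5, +3, then the pattern repeats.
Undoing it on blyfm: b−5=w, l−3=i, y−5=t, f−3=c, m−5=h.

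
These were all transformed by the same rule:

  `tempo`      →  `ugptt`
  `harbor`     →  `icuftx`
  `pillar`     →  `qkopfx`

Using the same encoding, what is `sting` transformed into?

tvlrl

Each letter shifts forward by (position + 1), i.e. 1, 2, 3, … — the shift grows by one for each successive letter.
For sting: s+1=t, t+2=v, i+3=l, n+4=r, g+5=l.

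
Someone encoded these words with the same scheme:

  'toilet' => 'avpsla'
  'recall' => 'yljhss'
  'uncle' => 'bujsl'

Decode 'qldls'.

Compare letters: t→a is +7, o→v is +7, i→p is +7 — a constant shift. It's a constant shift of +7 (ROT7).
Undoing it on qldls: q−7=j, l−7=e, d−7=w, l−7=e, s−7=l.

jewel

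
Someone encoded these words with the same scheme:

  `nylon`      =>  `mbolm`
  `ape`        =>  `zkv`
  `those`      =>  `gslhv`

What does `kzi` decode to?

Letters are reflected about the middle of the alphabet (position → 25−position): Atbash.
Decoding kzi: k↔p, z↔a, i↔r.

par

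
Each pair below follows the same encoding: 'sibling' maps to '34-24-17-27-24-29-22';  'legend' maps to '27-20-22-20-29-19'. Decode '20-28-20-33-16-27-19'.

s is letter #19 and maps to 34: an offset of 15. The number is (letter's place in the alphabet, a=1) + 15.
Decoding 20-28-20-33-16-27-19: 20→(20−15)÷1=5=e, 28→(28−15)÷1=13=m, 20→(20−15)÷1=5=e, 33→(33−15)÷1=18=r, 16→(16−15)÷1=1=a, 27→(27−15)÷1=12=l, 19→(19−15)÷1=4=d.

emerald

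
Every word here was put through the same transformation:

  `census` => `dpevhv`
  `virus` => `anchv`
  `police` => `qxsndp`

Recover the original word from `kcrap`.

c(2)→d(3) and e(4)→p(15) fit y≡19x+17 (mod 26); the inverse of 19 mod 26 is 11. Treating letters as 0–25, the rule is x ↦ 19x + 17 (mod 26).
Reversing it on kcrap: k(10)→11·(10−17)≡1=b; c(2)→11·(2−17)≡17=r; r(17)→11·(17−17)≡0=a; a(0)→11·(0−17)≡21=v; p(15)→11·(15−17)≡4=e (all mod 26).

brave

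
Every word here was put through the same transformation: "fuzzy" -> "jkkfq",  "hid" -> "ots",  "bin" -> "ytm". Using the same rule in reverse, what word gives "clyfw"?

The output letters match the input read backwards, each shifted +11: fuzzy reversed is yzzuf. Two steps: reverse the string, then apply a Caesar shift of +11.
Reversing it on clyfw: shift back: c−11=r, l−11=a, y−11=n, f−11=u, w−11=l → ranul; then reverse → lunar.

lunar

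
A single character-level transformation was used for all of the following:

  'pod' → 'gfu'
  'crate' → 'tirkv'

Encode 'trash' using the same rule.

kirjy

Compare letters: p→g is +17, o→f is +17, d→u is +17 — a constant shift. Every letter moves 17 places later in the alphabet, wrapping around z→a.
Applying it to trash: t+17=k, r+17=i, a+17=r, s+17=j, h+17=y.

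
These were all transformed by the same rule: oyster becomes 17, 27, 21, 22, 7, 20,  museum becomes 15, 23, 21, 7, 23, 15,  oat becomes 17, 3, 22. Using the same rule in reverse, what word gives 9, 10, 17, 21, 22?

ghost

o is letter #15 and maps to 17: an offset of 2. Letters become their 1-based position plus 2 (so a→3, b→4, …).
Reversing it on 9, 10, 17, 21, 22: 9→(9−2)÷1=7=g, 10→(10−2)÷1=8=h, 17→(17−2)÷1=15=o, 21→(21−2)÷1=19=s, 22→(22−2)÷1=20=t.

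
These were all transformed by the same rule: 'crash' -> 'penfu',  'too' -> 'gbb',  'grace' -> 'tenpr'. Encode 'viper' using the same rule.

Every letter moves 13 places later in the alphabet, wrapping around z→a.
Applying it to viper: v+13=i, i+13=v, p+13=c, e+13=r, r+13=e.

ivcre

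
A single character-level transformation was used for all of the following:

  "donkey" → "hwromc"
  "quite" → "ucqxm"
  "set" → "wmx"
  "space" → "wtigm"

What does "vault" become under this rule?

zicpx

The shift depends on letter class: consonant d→h is +4, but vowel o→w is +8. The rule splits by letter class: vowels +8, consonants +4.
Applying it to vault: v(cons)+4=z, a(vowel)+8=i, u(vowel)+8=c, l(cons)+4=p, t(cons)+4=x.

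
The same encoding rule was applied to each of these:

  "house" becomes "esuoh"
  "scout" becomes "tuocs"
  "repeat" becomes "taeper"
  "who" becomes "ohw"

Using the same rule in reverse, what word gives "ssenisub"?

business

The word is simply reversed.
Undoing it on ssenisub: then reverse → business.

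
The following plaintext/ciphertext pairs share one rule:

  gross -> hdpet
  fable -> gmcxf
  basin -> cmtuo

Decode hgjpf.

The shifts repeat in a cycle of length 2: positions 0,1,… shift by +1, +12, then the pattern repeats.
Reversing it on hgjpf: h−1=g, g−12=u, j−1=i, p−12=d, f−1=e.

guide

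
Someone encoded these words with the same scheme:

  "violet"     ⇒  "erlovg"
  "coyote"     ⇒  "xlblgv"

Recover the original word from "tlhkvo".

Each pair mirrors across the alphabet (v↔e, i↔r, o↔l): positions sum to 25. Each letter is replaced by its mirror in the alphabet: a↔z, b↔y, c↔x, and so on (the Atbash cipher).
Decoding tlhkvo: t↔g, l↔o, h↔s, k↔p, v↔e, o↔l.

gospel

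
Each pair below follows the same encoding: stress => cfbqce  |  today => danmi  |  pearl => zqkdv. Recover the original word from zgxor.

punch

Shifts by position in stress: pos 0: s→c (+10), pos 1: t→f (+12), pos 2: r→b (+10), pos 3: e→q (+12) — repeating every 2. A repeating key of period 2 is used — shifts +10, +12 over and over.
Undoing it on zgxor: z−10=p, g−12=u, x−10=n, o−12=c, r−10=h.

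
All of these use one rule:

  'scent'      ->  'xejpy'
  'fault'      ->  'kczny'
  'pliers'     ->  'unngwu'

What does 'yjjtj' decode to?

Shifts by position in scent: pos 0: s→x (+5), pos 1: c→e (+2), pos 2: e→j (+5), pos 3: n→p (+2) — repeating every 2. A repeating key of period 2 is used — shifts +5, +2 over and over.
Undoing it on yjjtj: y−5=t, j−2=h, j−5=e, t−2=r, j−5=e.

there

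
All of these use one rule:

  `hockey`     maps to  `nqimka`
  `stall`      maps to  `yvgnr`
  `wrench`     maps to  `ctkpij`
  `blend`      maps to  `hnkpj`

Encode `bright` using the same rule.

Shifts by position in hockey: pos 0: h→n (+6), pos 1: o→q (+2), pos 2: c→i (+6), pos 3: k→m (+2) — repeating every 2. A repeating key of period 2 is used — shifts +6, +2 over and over.
Applying it to bright: b+6=h, r+2=t, i+6=o, g+2=i, h+6=n, t+2=v.

htoinv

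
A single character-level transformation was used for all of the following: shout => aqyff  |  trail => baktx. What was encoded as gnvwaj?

yellow

Each letter shifts forward by (position + 8), i.e. 8, 9, 10, … — the shift grows by one for each successive letter.
Decoding gnvwaj: g−8=y, n−9=e, v−10=l, w−11=l, a−12=o, j−13=w.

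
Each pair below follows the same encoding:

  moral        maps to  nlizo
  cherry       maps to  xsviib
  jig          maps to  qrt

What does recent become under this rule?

ivxvmg

Each pair mirrors across the alphabet (m↔n, o↔l, r↔i): positions sum to 25. Each letter is replaced by its mirror in the alphabet: a↔z, b↔y, c↔x, and so on (the Atbash cipher).
Applying it to recent: r↔i, e↔v, c↔x, e↔v, n↔m, t↔g.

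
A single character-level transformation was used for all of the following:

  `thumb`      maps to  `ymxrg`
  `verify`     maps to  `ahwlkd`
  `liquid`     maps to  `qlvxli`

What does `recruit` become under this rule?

whhwxly

Vowels shift forward by 3 and consonants shift forward by 5.
Applying it to recruit: r(cons)+5=w, e(vowel)+3=h, c(cons)+5=h, r(cons)+5=w, u(vowel)+3=x, i(vowel)+3=l, t(cons)+5=y.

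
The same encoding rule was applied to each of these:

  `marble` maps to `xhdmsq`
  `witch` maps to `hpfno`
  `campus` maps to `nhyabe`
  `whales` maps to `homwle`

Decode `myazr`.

Shifts by position in marble: pos 0: m→x (+11), pos 1: a→h (+7), pos 2: r→d (+12), pos 3: b→m (+11), pos 4: l→s (+7), pos 5: e→q (+12) — repeating every 3. A repeating key of period 3 is used — shifts +11, +7, +12 over and over.
Undoing it on myazr: m−11=b, y−7=r, a−12=o, z−11=o, r−7=k.

brook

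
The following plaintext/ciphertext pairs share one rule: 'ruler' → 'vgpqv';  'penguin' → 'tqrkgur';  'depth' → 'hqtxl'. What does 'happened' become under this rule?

lmttqrqh

The shift depends on letter class: consonant r→v is +4, but vowel u→g is +12. Vowels shift forward by 12 and consonants shift forward by 4.
On happened: h(cons)+4=l, a(vowel)+12=m, p(cons)+4=t, p(cons)+4=t, e(vowel)+12=q, n(cons)+4=r, e(vowel)+12=q, d(cons)+4=h.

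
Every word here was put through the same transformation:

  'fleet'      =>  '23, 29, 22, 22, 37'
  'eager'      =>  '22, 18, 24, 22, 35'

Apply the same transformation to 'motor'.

f is letter #6 and maps to 23: an offset of 17. Each letter is replaced by its alphabet position (a=1..z=26) + 17.
On motor: m=13→30, o=15→32, t=20→37, o=15→32, r=18→35.

30, 32, 37, 32, 35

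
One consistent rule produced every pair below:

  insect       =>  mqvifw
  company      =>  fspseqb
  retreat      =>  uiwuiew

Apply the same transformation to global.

joseeo

The shift depends on letter class: consonant n→q is +3, but vowel i→m is +4. The rule splits by letter class: vowels +4, consonants +3.
For global: g(cons)+3=j, l(cons)+3=o, o(vowel)+4=s, b(cons)+3=e, a(vowel)+4=e, l(cons)+3=o.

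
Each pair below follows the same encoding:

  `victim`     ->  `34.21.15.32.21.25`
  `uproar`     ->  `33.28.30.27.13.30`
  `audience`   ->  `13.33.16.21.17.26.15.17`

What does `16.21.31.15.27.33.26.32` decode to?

Each letter is replaced by its alphabet position (a=1..z=26) + 12.
Reversing it on 16.21.31.15.27.33.26.32: 16→(16−12)÷1=4=d, 21→(21−12)÷1=9=i, 31→(31−12)÷1=19=s, 15→(15−12)÷1=3=c, 27→(27−12)÷1=15=o, 33→(33−12)÷1=21=u, 26→(26−12)÷1=14=n, 32→(32−12)÷1=20=t.

discount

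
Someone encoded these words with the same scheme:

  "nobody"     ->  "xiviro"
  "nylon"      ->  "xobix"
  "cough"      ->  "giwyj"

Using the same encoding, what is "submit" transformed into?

awvmul

n(13)→x(23) and o(14)→i(8) fit y≡11x+10 (mod 26); the inverse of 11 mod 26 is 19. Each letter's alphabet position (a=0..z=25) is mapped through 11·x+10 mod 26 — an affine cipher.
On submit: s(18)→11·18+10≡0=a; u(20)→11·20+10≡22=w; b(1)→11·1+10≡21=v; m(12)→11·12+10≡12=m; i(8)→11·8+10≡20=u; t(19)→11·19+10≡11=l (all mod 26).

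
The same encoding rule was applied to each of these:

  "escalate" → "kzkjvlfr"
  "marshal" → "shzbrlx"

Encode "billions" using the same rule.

hptuszzf

Letter i (0-indexed) is shifted by i+6, so successive shifts are 6, 7, 8, ….
Applying it to billions: b+6=h, i+7=p, l+8=t, l+9=u, i+10=s, o+11=z, n+12=z, s+13=f.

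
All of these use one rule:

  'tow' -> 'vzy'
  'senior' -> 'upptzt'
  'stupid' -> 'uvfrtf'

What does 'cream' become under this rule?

The shift depends on letter class: consonant t→v is +2, but vowel o→z is +11. Vowels shift forward by 11 and consonants shift forward by 2.
For cream: c(cons)+2=e, r(cons)+2=t, e(vowel)+11=p, a(vowel)+11=l, m(cons)+2=o.

etplo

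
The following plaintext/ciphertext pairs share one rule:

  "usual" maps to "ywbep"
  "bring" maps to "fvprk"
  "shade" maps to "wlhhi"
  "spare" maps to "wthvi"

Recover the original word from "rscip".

It's a Vigenère-style cipher with numeric key [4,4,7]: position i shifts by key[i mod 3].
Decoding rscip: r−4=n, s−4=o, c−7=v, i−4=e, p−4=l.

novel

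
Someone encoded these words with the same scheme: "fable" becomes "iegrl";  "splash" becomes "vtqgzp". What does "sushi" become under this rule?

In fable: f→i is +3, a→e is +4, b→g is +5, l→r is +6 — the shift increases by 1 each position. The shift increases by 1 at each position, starting from +3: 3, 4, 5, ….
For sushi: s+3=v, u+4=y, s+5=x, h+6=n, i+7=p.

vyxnp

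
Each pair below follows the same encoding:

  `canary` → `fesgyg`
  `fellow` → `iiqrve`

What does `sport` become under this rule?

In canary: c→f is +3, a→e is +4, n→s is +5, a→g is +6 — the shift increases by 1 each position. Letter i (0-indexed) is shifted by i+3, so successive shifts are 3, 4, 5, ….
On sport: s+3=v, p+4=t, o+5=t, r+6=x, t+7=a.

vttxa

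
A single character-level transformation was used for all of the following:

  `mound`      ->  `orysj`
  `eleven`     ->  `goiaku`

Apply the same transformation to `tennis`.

vhrsoz

In mound: m→o is +2, o→r is +3, u→y is +4, n→s is +5 — the shift increases by 1 each position. Letter i (0-indexed) is shifted by i+2, so successive shifts are 2, 3, 4, ….
Applying it to tennis: t+2=v, e+3=h, n+4=r, n+5=s, i+6=o, s+7=z.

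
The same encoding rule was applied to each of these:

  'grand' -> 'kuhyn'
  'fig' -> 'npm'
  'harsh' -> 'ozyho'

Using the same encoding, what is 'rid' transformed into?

kpy

The output letters match the input read backwards, each shifted +7: grand reversed is dnarg. The word is reversed, then every letter is shifted forward by 7.
Applying it to rid: reverse → dir; then shift: d+7=k, i+7=p, r+7=y.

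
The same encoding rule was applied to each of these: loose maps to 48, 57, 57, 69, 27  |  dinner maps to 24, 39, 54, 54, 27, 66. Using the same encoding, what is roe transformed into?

l(#12)→48 and o(#15)→57: differences scale by 3, so n = 3·pos + 12. With a=1..z=26, the number is 3·pos + 12.
Applying it to roe: r=18→66, o=15→57, e=5→27.

66, 57, 27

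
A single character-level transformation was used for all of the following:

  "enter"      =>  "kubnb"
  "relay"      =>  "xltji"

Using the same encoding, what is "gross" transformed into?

Letter i (0-indexed) is shifted by i+6, so successive shifts are 6, 7, 8, ….
Applying it to gross: g+6=m, r+7=y, o+8=w, s+9=b, s+10=c.

mywbc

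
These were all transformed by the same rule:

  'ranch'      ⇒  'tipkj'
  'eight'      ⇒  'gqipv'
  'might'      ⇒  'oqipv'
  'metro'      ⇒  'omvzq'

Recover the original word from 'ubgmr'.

Shifts by position in ranch: pos 0: r→t (+2), pos 1: a→i (+8), pos 2: n→p (+2), pos 3: c→k (+8) — repeating every 2. A repeating key of period 2 is used — shifts +2, +8 over and over.
Undoing it on ubgmr: u−2=s, b−8=t, g−2=e, m−8=e, r−2=p.

steep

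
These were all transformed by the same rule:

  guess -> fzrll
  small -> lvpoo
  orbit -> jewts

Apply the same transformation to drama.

Treating letters as 0–25, the rule is x ↦ 7x + 15 (mod 26).
Applying it to drama: d(3)→7·3+15≡10=k; r(17)→7·17+15≡4=e; a(0)→7·0+15≡15=p; m(12)→7·12+15≡21=v; a(0)→7·0+15≡15=p (all mod 26).

kepvp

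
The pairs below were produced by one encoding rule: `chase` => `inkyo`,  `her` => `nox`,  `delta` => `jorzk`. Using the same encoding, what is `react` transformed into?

The shift depends on letter class: consonant c→i is +6, but vowel a→k is +10. Vowels shift forward by 10 and consonants shift forward by 6.
Applying it to react: r(cons)+6=x, e(vowel)+10=o, a(vowel)+10=k, c(cons)+6=i, t(cons)+6=z.

xokiz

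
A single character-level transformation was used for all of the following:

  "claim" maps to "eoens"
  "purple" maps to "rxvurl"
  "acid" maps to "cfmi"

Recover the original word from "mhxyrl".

Letter i (0-indexed) is shifted by i+2, so successive shifts are 2, 3, 4, ….
Undoing it on mhxyrl: m−2=k, h−3=e, x−4=t, y−5=t, r−6=l, l−7=e.

kettle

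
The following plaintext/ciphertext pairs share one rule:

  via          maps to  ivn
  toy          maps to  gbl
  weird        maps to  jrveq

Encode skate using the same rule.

Compare letters: v→i is +13, i→v is +13, a→n is +13 — a constant shift. This is a Caesar cipher with shift 13.
Applying it to skate: s+13=f, k+13=x, a+13=n, t+13=g, e+13=r.

fxngr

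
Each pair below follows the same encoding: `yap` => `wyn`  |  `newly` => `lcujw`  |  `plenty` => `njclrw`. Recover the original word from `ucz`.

Compare letters: y→w is +24, a→y is +24, p→n is +24 — a constant shift. Every letter moves 24 places later in the alphabet, wrapping around z→a.
Reversing it on ucz: u−24=w, c−24=e, z−24=b.

web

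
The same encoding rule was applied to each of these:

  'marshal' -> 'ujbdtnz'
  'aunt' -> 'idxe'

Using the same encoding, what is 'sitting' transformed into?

ardeuau

In marshal: m→u is +8, a→j is +9, r→b is +10, s→d is +11 — the shift increases by 1 each position. Each letter shifts forward by (position + 8), i.e. 8, 9, 10, … — the shift grows by one for each successive letter.
Applying it to sitting: s+8=a, i+9=r, t+10=d, t+11=e, i+12=u, n+13=a, g+14=u.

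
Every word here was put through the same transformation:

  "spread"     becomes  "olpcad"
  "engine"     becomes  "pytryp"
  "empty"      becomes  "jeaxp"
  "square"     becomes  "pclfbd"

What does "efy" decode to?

nut

The output letters match the input read backwards, each shifted +11: spread reversed is daerps. Read the word backwards and shift each letter +11.
Decoding efy: shift back: e−11=t, f−11=u, y−11=n → tun; then reverse → nut.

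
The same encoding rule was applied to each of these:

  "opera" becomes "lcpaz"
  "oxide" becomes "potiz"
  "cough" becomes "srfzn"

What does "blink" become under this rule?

Read the word backwards and shift each letter +11.
On blink: reverse → knilb; then shift: k+11=v, n+11=y, i+11=t, l+11=w, b+11=m.

vytwm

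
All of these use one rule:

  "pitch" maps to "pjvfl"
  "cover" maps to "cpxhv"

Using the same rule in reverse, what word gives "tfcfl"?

teach

In pitch: p→p is +0, i→j is +1, t→v is +2, c→f is +3 — the shift increases by 1 each position. The shift increases by 1 at each position, starting from +0: 0, 1, 2, ….
Undoing it on tfcfl: t−0=t, f−1=e, c−2=a, f−3=c, l−4=h.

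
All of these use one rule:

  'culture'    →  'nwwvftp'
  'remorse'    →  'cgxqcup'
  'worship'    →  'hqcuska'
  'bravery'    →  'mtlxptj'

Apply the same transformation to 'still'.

Shifts by position in culture: pos 0: c→n (+11), pos 1: u→w (+2), pos 2: l→w (+11), pos 3: t→v (+2) — repeating every 2. It's a Vigenère-style cipher with numeric key [11,2]: position i shifts by key[i mod 2].
For still: s+11=d, t+2=v, i+11=t, l+2=n, l+11=w.

dvtnw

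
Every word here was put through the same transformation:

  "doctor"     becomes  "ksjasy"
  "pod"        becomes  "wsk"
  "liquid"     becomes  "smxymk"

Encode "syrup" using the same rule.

The shift depends on letter class: consonant d→k is +7, but vowel o→s is +4. The rule splits by letter class: vowels +4, consonants +7.
Applying it to syrup: s(cons)+7=z, y(cons)+7=f, r(cons)+7=y, u(vowel)+4=y, p(cons)+7=w.

zfyyw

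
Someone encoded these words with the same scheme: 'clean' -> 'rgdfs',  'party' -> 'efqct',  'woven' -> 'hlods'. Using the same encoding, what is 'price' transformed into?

eqbrd

This is an affine cipher: with a=0,…,z=25, each position x becomes (19x+5) mod 26.
Applying it to price: p(15)→19·15+5≡4=e; r(17)→19·17+5≡16=q; i(8)→19·8+5≡1=b; c(2)→19·2+5≡17=r; e(4)→19·4+5≡3=d (all mod 26).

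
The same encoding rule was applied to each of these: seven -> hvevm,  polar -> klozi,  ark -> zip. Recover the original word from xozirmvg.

Each pair mirrors across the alphabet (s↔h, e↔v, v↔e): positions sum to 25. Each letter is replaced by its mirror in the alphabet: a↔z, b↔y, c↔x, and so on (the Atbash cipher).
Reversing it on xozirmvg: x↔c, o↔l, z↔a, i↔r, r↔i, m↔n, v↔e, g↔t.

clarinet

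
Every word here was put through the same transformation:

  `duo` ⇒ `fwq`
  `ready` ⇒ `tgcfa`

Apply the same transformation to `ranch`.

tcpej

Every letter moves 2 places later in the alphabet, wrapping around z→a.
For ranch: r+2=t, a+2=c, n+2=p, c+2=e, h+2=j.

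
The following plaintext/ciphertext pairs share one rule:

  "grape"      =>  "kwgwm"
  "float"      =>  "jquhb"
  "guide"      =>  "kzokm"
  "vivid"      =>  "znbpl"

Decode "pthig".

In grape: g→k is +4, r→w is +5, a→g is +6, p→w is +7 — the shift increases by 1 each position. Each letter shifts forward by (position + 4), i.e. 4, 5, 6, … — the shift grows by one for each successive letter.
Decoding pthig: p−4=l, t−5=o, h−6=b, i−7=b, g−8=y.

lobby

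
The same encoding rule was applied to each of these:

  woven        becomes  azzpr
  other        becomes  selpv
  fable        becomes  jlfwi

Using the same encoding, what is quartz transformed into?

ufecxk

Shifts by position in woven: pos 0: w→a (+4), pos 1: o→z (+11), pos 2: v→z (+4), pos 3: e→p (+11) — repeating every 2. The shifts repeat in a cycle of length 2: positions 0,1,… shift by +4, +11, then the pattern repeats.
Applying it to quartz: q+4=u, u+11=f, a+4=e, r+11=c, t+4=x, z+11=k.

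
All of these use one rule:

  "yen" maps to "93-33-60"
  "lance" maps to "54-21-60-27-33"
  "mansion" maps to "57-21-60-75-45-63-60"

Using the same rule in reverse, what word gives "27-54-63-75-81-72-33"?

closure

y(#25)→93 and e(#5)→33: differences scale by 3, so n = 3·pos + 18. With a=1..z=26, the number is 3·pos + 18.
Reversing it on 27-54-63-75-81-72-33: 27→(27−18)÷3=3=c, 54→(54−18)÷3=12=l, 63→(63−18)÷3=15=o, 75→(75−18)÷3=19=s, 81→(81−18)÷3=21=u, 72→(72−18)÷3=18=r, 33→(33−18)÷3=5=e.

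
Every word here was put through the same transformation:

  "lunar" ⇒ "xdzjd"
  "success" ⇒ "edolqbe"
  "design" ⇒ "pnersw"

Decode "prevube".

dismiss

A repeating key of period 2 is used — shifts +12, +9 over and over.
Reversing it on prevube: p−12=d, r−9=i, e−12=s, v−9=m, u−12=i, b−9=s, e−12=s.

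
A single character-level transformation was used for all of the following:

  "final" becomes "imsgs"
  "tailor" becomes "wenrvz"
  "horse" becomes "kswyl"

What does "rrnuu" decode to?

The shift increases by 1 at each position, starting from +3: 3, 4, 5, ….
Undoing it on rrnuu: r−3=o, r−4=n, n−5=i, u−6=o, u−7=n.

onion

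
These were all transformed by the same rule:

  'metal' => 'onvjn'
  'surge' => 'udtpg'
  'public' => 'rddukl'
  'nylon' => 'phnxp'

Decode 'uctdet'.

The shifts repeat in a cycle of length 2: positions 0,1,… shift by +2, +9, then the pattern repeats.
Decoding uctdet: u−2=s, c−9=t, t−2=r, d−9=u, e−2=c, t−9=k.

struck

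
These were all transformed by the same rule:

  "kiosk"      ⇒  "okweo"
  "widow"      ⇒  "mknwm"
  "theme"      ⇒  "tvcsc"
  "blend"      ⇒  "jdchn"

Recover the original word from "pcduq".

relay

Each letter's alphabet position (a=0..z=25) is mapped through 15·x+20 mod 26 — an affine cipher.
Undoing it on pcduq: p(15)→7·(15−20)≡17=r; c(2)→7·(2−20)≡4=e; d(3)→7·(3−20)≡11=l; u(20)→7·(20−20)≡0=a; q(16)→7·(16−20)≡24=y (all mod 26).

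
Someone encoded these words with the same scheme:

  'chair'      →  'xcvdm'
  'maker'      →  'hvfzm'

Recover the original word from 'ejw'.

Compare letters: c→x is +21, h→c is +21, a→v is +21 — a constant shift. It's a constant shift of +21 (ROT21).
Decoding ejw: e−21=j, j−21=o, w−21=b.

job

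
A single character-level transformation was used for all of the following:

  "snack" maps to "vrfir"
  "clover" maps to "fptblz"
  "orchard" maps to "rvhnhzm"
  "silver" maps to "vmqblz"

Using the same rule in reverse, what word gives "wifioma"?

In snack: s→v is +3, n→r is +4, a→f is +5, c→i is +6 — the shift increases by 1 each position. Letter i (0-indexed) is shifted by i+3, so successive shifts are 3, 4, 5, ….
Decoding wifioma: w−3=t, i−4=e, f−5=a, i−6=c, o−7=h, m−8=e, a−9=r.

teacher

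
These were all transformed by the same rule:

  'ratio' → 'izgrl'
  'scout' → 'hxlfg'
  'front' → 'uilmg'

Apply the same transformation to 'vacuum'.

ezxffn

Each letter is replaced by its mirror in the alphabet: a↔z, b↔y, c↔x, and so on (the Atbash cipher).
On vacuum: v↔e, a↔z, c↔x, u↔f, u↔f, m↔n.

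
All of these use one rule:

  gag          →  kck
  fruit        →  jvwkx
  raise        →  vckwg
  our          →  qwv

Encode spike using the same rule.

wtkog

Vowels shift forward by 2 and consonants shift forward by 4.
On spike: s(cons)+4=w, p(cons)+4=t, i(vowel)+2=k, k(cons)+4=o, e(vowel)+2=g.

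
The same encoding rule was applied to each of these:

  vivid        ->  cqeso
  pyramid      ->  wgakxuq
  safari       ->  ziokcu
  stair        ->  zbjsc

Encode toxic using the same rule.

In vivid: v→c is +7, i→q is +8, v→e is +9, i→s is +10 — the shift increases by 1 each position. Each letter shifts forward by (position + 7), i.e. 7, 8, 9, … — the shift grows by one for each successive letter.
For toxic: t+7=a, o+8=w, x+9=g, i+10=s, c+11=n.

awgsn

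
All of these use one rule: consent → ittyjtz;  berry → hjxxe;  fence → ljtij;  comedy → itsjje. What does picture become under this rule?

vnizzxj

The shift depends on letter class: consonant c→i is +6, but vowel o→t is +5. Vowels shift forward by 5 and consonants shift forward by 6.
For picture: p(cons)+6=v, i(vowel)+5=n, c(cons)+6=i, t(cons)+6=z, u(vowel)+5=z, r(cons)+6=x, e(vowel)+5=j.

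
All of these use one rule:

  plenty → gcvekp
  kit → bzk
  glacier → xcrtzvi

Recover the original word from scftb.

block

Compare letters: p→g is +17, l→c is +17, e→v is +17 — a constant shift. Every letter moves 17 places later in the alphabet, wrapping around z→a.
Reversing it on scftb: s−17=b, c−17=l, f−17=o, t−17=c, b−17=k.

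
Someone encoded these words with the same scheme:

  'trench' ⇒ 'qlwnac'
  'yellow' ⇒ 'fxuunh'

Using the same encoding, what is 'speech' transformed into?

The output letters match the input read backwards, each shifted +9: trench reversed is hcnert. Read the word backwards and shift each letter +9.
Applying it to speech: reverse → hceeps; then shift: h+9=q, c+9=l, e+9=n, e+9=n, p+9=y, s+9=b.

qlnnyb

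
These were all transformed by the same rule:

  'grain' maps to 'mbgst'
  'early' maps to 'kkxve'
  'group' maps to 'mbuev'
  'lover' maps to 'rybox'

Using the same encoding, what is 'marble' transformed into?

Shifts by position in grain: pos 0: g→m (+6), pos 1: r→b (+10), pos 2: a→g (+6), pos 3: i→s (+10) — repeating every 2. The shifts repeat in a cycle of length 2: positions 0,1,… shift by +6, +10, then the pattern repeats.
For marble: m+6=s, a+10=k, r+6=x, b+10=l, l+6=r, e+10=o.

skxlro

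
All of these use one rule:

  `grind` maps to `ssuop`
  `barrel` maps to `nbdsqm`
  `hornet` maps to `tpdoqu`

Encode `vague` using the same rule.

hbsvq

Shifts by position in grind: pos 0: g→s (+12), pos 1: r→s (+1), pos 2: i→u (+12), pos 3: n→o (+1) — repeating every 2. The shifts repeat in a cycle of length 2: positions 0,1,… shift by +12, +1, then the pattern repeats.
For vague: v+12=h, a+1=b, g+12=s, u+1=v, e+12=q.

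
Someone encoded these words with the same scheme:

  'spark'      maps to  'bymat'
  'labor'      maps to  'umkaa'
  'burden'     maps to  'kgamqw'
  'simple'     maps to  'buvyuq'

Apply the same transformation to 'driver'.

maueqa

Two shifts are in play — +12 for a/e/i/o/u, +9 for every other letter.
On driver: d(cons)+9=m, r(cons)+9=a, i(vowel)+12=u, v(cons)+9=e, e(vowel)+12=q, r(cons)+9=a.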